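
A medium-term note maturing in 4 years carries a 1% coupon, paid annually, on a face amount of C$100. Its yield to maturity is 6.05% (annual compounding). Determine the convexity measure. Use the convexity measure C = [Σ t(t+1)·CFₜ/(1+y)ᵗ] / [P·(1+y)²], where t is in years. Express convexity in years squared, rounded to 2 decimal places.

17.39

With y = 0.0605:
  t   CF        PV=CF/(1+0.0605)^t    t·PV        t(t+1)·PV
  1         1.00         0.9430         0.9430           1.8859
  2         1.00         0.8892         1.7783           5.3349
  3         1.00         0.8384         2.5153          10.0612
  4       101.00        79.8507       319.4028       1,597.0138
  Σ                     82.5212       324.6393       1,614.2959
P = 82.5212.
Convexity = Σ t(t+1)·PV / [P·(1+y)²] = 1,614.2959 / (82.5212 × 1.124660) = 17.39386.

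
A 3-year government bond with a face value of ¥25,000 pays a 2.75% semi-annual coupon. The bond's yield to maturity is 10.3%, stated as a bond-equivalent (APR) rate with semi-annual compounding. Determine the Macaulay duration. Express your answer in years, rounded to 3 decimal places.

Periodic yield y = 0.0515. Discount each cash flow and weight by its period:
  t   CF        PV=CF/(1+0.0515)^t    t·PV
  1       343.75       326.9139       326.9139
  2       343.75       310.9025       621.8049
  3       343.75       295.6752       887.0256
  4       343.75       281.1937     1,124.7748
  5       343.75       267.4215     1,337.1075
  6    25,343.75    18,750.6019   112,503.6115
  Σ                 20,232.7087   116,801.2383
Price P = Σ PV = 20,232.7087.
Macaulay duration = Σ(t·PV) / P = 116,801.2383 / 20,232.7087 = 5.77289 half-year periods.
In years: 5.77289 / 2 = 2.88645 years.

2.886 years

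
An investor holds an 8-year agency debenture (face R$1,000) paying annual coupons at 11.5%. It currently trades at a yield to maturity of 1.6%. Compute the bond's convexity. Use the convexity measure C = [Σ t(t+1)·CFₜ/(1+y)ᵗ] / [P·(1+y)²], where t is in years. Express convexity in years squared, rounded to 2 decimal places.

With y = 0.016:
  t   CF        PV=CF/(1+0.016)^t    t·PV        t(t+1)·PV
  1       115.00       113.1890       113.1890         226.3780
  2       115.00       111.4065       222.8129         668.4388
  3       115.00       109.6520       328.9561       1,315.8245
  4       115.00       107.9252       431.7009       2,158.5047
  5       115.00       106.2256       531.1281       3,186.7688
  6       115.00       104.5528       627.3167       4,391.2168
  7       115.00       102.9063       720.3440       5,762.7518
  8     1,115.00       982.0310     7,856.2481      70,706.2330
  Σ                  1,737.8884    10,831.6959      88,416.1164
P = 1,737.8884.
Convexity = Σ t(t+1)·PV / [P·(1+y)²] = 88,416.1164 / (1,737.8884 × 1.032256) = 49.28584.

49.29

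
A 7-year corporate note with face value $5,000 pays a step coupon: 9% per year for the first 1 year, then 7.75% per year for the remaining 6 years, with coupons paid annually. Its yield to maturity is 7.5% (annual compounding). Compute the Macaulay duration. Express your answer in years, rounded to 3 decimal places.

Periodic yield y = 0.075. Discount each cash flow and weight by its year:
  t   CF        PV=CF/(1+0.075)^t    t·PV
  1       450.00       418.6047       418.6047
  2       387.50       335.3164       670.6328
  3       387.50       311.9222       935.7667
  4       387.50       290.1602     1,160.6408
  5       387.50       269.9165     1,349.5824
  6       387.50       251.0851     1,506.5105
  7     5,387.50     3,247.3420    22,731.3942
  Σ                  5,124.3471    28,773.1320
Price P = Σ PV = 5,124.3471.
Macaulay duration = Σ(t·PV) / P = 28,773.1320 / 5,124.3471 = 5.61499 years.

5.615 years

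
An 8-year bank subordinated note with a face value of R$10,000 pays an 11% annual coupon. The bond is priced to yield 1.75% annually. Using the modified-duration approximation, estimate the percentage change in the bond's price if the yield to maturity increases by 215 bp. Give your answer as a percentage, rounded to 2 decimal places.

Periodic yield y = 0.0175. Modified duration first:
  t   CF        PV=CF/(1+0.0175)^t    t·PV
  1     1,100.00     1,081.0811     1,081.0811
  2     1,100.00     1,062.4875     2,124.9751
  3     1,100.00     1,044.2138     3,132.6414
  4     1,100.00     1,026.2544     4,105.0174
  5     1,100.00     1,008.6038     5,043.0189
  6     1,100.00       991.2568     5,947.5408
  7     1,100.00       974.2082     6,819.4571
  8    11,100.00     9,661.5685    77,292.5477
  Σ                 16,849.6740   105,546.2795
P = 16,849.6740; D_Mac = 6.26400 yrs; D_mod = 6.26400/(1+0.0175) = 6.15626 yrs.
ΔP/P ≈ -D_mod · Δy = -6.15626 × (+0.0215) = -0.132360 = -13.2360%.

-13.24%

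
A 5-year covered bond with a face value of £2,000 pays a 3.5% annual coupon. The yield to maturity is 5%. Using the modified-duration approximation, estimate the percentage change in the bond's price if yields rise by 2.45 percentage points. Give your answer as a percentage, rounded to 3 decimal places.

Periodic yield y = 0.05. Modified duration first:
  t   CF        PV=CF/(1+0.05)^t    t·PV
  1        70.00        66.6667        66.6667
  2        70.00        63.4921       126.9841
  3        70.00        60.4686       181.4059
  4        70.00        57.5892       230.3567
  5     2,070.00     1,621.8992     8,109.4958
  Σ                  1,870.1157     8,714.9092
P = 1,870.1157; D_Mac = 4.66009 yrs; D_mod = 4.66009/(1+0.05) = 4.43818 yrs.
ΔP/P ≈ -D_mod · Δy = -4.43818 × (+0.0245) = -0.108735 = -10.8735%.

-10.874%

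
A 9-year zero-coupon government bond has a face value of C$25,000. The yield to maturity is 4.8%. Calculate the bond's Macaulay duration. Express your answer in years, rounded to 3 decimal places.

9.000 years

A zero-coupon bond has a single cash flow at maturity, so its Macaulay duration equals its maturity: 9 years.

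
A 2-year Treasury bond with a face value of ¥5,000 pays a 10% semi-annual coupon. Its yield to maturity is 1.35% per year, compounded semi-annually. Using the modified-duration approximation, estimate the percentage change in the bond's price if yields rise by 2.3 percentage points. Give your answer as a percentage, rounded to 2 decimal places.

Periodic yield y = 0.00675. Modified duration first:
  t   CF        PV=CF/(1+0.00675)^t    t·PV
  1       250.00       248.3238       248.3238
  2       250.00       246.6589       493.3177
  3       250.00       245.0051       735.0152
  4     5,250.00     5,110.6101    20,442.4405
  Σ                  5,850.5979    21,919.0973
P = 5,850.5979; D_Mac = 3.74647 half-year periods = 1.87324 yrs; D_mod = 1.87324/(1+0.00675) = 1.86068 yrs.
ΔP/P ≈ -D_mod · Δy = -1.86068 × (+0.023) = -0.042796 = -4.2796%.

-4.28%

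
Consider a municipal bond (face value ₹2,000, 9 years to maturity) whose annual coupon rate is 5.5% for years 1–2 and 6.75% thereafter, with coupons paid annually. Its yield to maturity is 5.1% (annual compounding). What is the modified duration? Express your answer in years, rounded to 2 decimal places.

6.92 years

Periodic yield y = 0.051. First find Macaulay duration:
  t   CF        PV=CF/(1+0.051)^t    t·PV
  1       110.00       104.6622       104.6622
  2       110.00        99.5835       199.1669
  3       135.00       116.2855       348.8565
  4       135.00       110.6427       442.5709
  5       135.00       105.2738       526.3689
  6       135.00       100.1653       600.9920
  7       135.00        95.3048       667.1336
  8       135.00        90.6801       725.4409
  9     2,135.00     1,364.4997    12,280.4970
  Σ                  2,187.0976    15,895.6891
P = 2,187.0976; Macaulay duration = 15,895.6891 / 2,187.0976 = 7.26794 years.
Modified duration = D_Mac / (1 + y) = 7.26794 / 1.051 = 6.91526 years.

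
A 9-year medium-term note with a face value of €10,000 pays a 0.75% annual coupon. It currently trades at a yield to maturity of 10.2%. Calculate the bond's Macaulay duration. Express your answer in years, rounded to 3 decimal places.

Periodic yield y = 0.102. Discount each cash flow and weight by its year:
  t   CF        PV=CF/(1+0.102)^t    t·PV
  1        75.00        68.0581        68.0581
  2        75.00        61.7587       123.5174
  3        75.00        56.0424       168.1271
  4        75.00        50.8551       203.4206
  5        75.00        46.1480       230.7402
  6        75.00        41.8766       251.2598
  7        75.00        38.0006       266.0040
  8        75.00        34.4833       275.8662
  9    10,075.00     4,203.4966    37,831.4697
  Σ                  4,600.7194    39,418.4630
Price P = Σ PV = 4,600.7194.
Macaulay duration = Σ(t·PV) / P = 39,418.4630 / 4,600.7194 = 8.56789 years.

8.568 years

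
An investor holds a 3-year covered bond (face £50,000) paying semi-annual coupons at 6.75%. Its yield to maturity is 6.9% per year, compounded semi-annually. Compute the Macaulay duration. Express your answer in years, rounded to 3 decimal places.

2.765 years

Periodic yield y = 0.0345. Discount each cash flow and weight by its period:
  t   CF        PV=CF/(1+0.0345)^t    t·PV
  1     1,687.50     1,631.2228     1,631.2228
  2     1,687.50     1,576.8224     3,153.6449
  3     1,687.50     1,524.2363     4,572.7089
  4     1,687.50     1,473.4039     5,893.6154
  5     1,687.50     1,424.2667     7,121.3333
  6    51,687.50    42,169.8986   253,019.3917
  Σ                 49,799.8507   275,391.9169
Price P = Σ PV = 49,799.8507.
Macaulay duration = Σ(t·PV) / P = 275,391.9169 / 49,799.8507 = 5.52997 half-year periods.
In years: 5.52997 / 2 = 2.76499 years.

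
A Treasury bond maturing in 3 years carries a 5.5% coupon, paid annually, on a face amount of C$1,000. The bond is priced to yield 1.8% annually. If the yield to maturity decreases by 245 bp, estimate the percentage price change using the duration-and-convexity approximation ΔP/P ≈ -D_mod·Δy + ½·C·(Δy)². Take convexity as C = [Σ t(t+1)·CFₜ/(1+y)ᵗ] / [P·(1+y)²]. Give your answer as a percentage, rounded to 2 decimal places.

With y = 0.018:
  t   CF        PV=CF/(1+0.018)^t    t·PV        t(t+1)·PV
  1        55.00        54.0275        54.0275         108.0550
  2        55.00        53.0722       106.1444         318.4332
  3     1,055.00     1,000.0210     3,000.0630      12,000.2522
  Σ                  1,107.1207     3,160.2350      12,426.7404
P = 1,107.1207; D_Mac = 2.85446 yrs; D_mod = 2.80399 yrs; C = 10.83095.
Duration effect: -2.80399 × (-0.0245) = +0.068698
Convexity effect: 0.5 × 10.83095 × (-0.0245)² = +0.0032506
ΔP/P ≈ +0.068698 + 0.0032506 = +0.071948 = +7.1948%.

+7.19%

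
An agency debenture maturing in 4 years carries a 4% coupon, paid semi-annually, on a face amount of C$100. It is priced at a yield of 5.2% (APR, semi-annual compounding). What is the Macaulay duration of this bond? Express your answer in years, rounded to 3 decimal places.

3.729 years

Periodic yield y = 0.026. Discount each cash flow and weight by its period:
  t   CF        PV=CF/(1+0.026)^t    t·PV
  1         2.00         1.9493         1.9493
  2         2.00         1.8999         3.7998
  3         2.00         1.8518         5.5553
  4         2.00         1.8048         7.2194
  5         2.00         1.7591         8.7956
  6         2.00         1.7145        10.2872
  7         2.00         1.6711        11.6976
  8       102.00        83.0656       664.5249
  Σ                     95.7162       713.8291
Price P = Σ PV = 95.7162.
Macaulay duration = Σ(t·PV) / P = 713.8291 / 95.7162 = 7.45777 half-year periods.
In years: 7.45777 / 2 = 3.72888 years.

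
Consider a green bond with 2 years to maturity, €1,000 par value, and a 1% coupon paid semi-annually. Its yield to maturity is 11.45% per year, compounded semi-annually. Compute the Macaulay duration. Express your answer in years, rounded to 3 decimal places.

Periodic yield y = 0.05725. Discount each cash flow and weight by its period:
  t   CF        PV=CF/(1+0.05725)^t    t·PV
  1         5.00         4.7293         4.7293
  2         5.00         4.4732         8.9463
  3         5.00         4.2309        12.6928
  4     1,005.00       804.3689     3,217.4757
  Σ                    817.8023     3,243.8441
Price P = Σ PV = 817.8023.
Macaulay duration = Σ(t·PV) / P = 3,243.8441 / 817.8023 = 3.96654 half-year periods.
In years: 3.96654 / 2 = 1.98327 years.

1.983 years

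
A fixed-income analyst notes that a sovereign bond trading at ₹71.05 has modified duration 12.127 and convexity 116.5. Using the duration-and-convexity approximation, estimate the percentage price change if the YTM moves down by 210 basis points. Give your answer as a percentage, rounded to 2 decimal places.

+28.04%

Duration effect: -D_mod·Δy = -12.127 × (-0.021) = +0.254667
Convexity effect: ½·C·(Δy)² = 0.5 × 116.5 × (-0.021)² = +0.02568825
ΔP/P ≈ +0.254667 + 0.02568825 = +0.28035525
= +28.035525%.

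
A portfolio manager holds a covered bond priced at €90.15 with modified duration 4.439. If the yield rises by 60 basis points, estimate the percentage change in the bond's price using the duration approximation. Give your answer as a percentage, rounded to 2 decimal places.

-2.66%

Duration approximation: ΔP/P ≈ -D_mod · Δy = -4.439 × (+0.006) = -0.026634.
As a percentage: -2.6634%.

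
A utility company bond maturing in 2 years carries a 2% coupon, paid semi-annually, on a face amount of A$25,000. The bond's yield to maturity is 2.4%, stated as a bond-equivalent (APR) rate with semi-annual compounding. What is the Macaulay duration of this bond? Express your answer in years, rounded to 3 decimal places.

Periodic yield y = 0.012. Discount each cash flow and weight by its period:
  t   CF        PV=CF/(1+0.012)^t    t·PV
  1       250.00       247.0356       247.0356
  2       250.00       244.1063       488.2126
  3       250.00       241.2118       723.6353
  4    25,250.00    24,073.5053    96,294.0214
  Σ                 24,805.8590    97,752.9048
Price P = Σ PV = 24,805.8590.
Macaulay duration = Σ(t·PV) / P = 97,752.9048 / 24,805.8590 = 3.94072 half-year periods.
In years: 3.94072 / 2 = 1.97036 years.

1.970 years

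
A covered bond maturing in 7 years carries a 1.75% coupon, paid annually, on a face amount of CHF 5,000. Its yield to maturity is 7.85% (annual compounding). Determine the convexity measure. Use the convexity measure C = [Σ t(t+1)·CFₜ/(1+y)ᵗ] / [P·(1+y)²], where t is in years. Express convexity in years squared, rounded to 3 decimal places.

With y = 0.0785:
  t   CF        PV=CF/(1+0.0785)^t    t·PV        t(t+1)·PV
  1        87.50        81.1312        81.1312         162.2624
  2        87.50        75.2260       150.4519         451.3558
  3        87.50        69.7505       209.2516         837.0065
  4        87.50        64.6737       258.6946       1,293.4732
  5        87.50        59.9663       299.8315       1,798.9892
  6        87.50        55.6016       333.6095       2,335.2665
  7     5,087.50     2,997.5289    20,982.7022     167,861.6173
  Σ                  3,403.8781    22,315.6726     174,739.9710
P = 3,403.8781.
Convexity = Σ t(t+1)·PV / [P·(1+y)²] = 174,739.9710 / (3,403.8781 × 1.163162) = 44.13447.

44.134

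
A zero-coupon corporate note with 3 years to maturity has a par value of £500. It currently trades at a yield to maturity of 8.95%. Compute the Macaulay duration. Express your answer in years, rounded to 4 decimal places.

A zero-coupon bond has a single cash flow at maturity, so its Macaulay duration equals its maturity: 3 years.

3.0000 years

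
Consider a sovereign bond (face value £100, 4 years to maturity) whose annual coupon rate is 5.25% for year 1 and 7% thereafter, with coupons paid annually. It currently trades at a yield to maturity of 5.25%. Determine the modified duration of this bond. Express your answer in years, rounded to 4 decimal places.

Periodic yield y = 0.0525. First find Macaulay duration:
  t   CF        PV=CF/(1+0.0525)^t    t·PV
  1         5.25         4.9881         4.9881
  2         7.00         6.3191        12.6382
  3         7.00         6.0039        18.0116
  4       107.00        87.1958       348.7830
  Σ                    104.5068       384.4209
P = 104.5068; Macaulay duration = 384.4209 / 104.5068 = 3.67843 years.
Modified duration = D_Mac / (1 + y) = 3.67843 / 1.0525 = 3.49494 years.

3.4949 years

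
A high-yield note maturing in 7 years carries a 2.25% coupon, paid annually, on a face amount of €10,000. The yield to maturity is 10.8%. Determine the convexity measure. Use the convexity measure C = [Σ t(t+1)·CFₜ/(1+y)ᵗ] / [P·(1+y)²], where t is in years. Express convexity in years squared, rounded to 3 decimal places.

With y = 0.108:
  t   CF        PV=CF/(1+0.108)^t    t·PV        t(t+1)·PV
  1       225.00       203.0686       203.0686         406.1372
  2       225.00       183.2749       366.5498       1,099.6494
  3       225.00       165.4106       496.2317       1,984.9267
  4       225.00       149.2875       597.1500       2,985.7502
  5       225.00       134.7360       673.6801       4,042.0806
  6       225.00       121.6029       729.6174       5,107.3221
  7    10,225.00     4,987.5239    34,912.6676     279,301.3410
  Σ                  5,944.9044    37,978.9653     294,927.2073
P = 5,944.9044.
Convexity = Σ t(t+1)·PV / [P·(1+y)²] = 294,927.2073 / (5,944.9044 × 1.227664) = 40.41015.

40.410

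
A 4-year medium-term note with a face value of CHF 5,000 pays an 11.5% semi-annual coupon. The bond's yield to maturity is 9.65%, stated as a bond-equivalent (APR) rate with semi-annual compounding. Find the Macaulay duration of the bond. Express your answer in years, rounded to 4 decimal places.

3.3386 years

Periodic yield y = 0.04825. Discount each cash flow and weight by its period:
  t   CF        PV=CF/(1+0.04825)^t    t·PV
  1       287.50       274.2666       274.2666
  2       287.50       261.6424       523.2848
  3       287.50       249.5992       748.7977
  4       287.50       238.1104       952.4416
  5       287.50       227.1504     1,135.7520
  6       287.50       216.6949     1,300.1692
  7       287.50       206.7206     1,447.0442
  8     5,287.50     3,626.8652    29,014.9214
  Σ                  5,301.0497    35,396.6775
Price P = Σ PV = 5,301.0497.
Macaulay duration = Σ(t·PV) / P = 35,396.6775 / 5,301.0497 = 6.67730 half-year periods.
In years: 6.67730 / 2 = 3.33865 years.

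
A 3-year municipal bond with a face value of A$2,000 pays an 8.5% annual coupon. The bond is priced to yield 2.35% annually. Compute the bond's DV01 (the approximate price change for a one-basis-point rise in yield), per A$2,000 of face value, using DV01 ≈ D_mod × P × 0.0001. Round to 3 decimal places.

A$0.641

Periodic yield y = 0.0235.
  t   CF        PV=CF/(1+0.0235)^t    t·PV
  1       170.00       166.0967       166.0967
  2       170.00       162.2831       324.5661
  3     2,170.00     2,023.9333     6,071.7999
  Σ                  2,352.3131     6,562.4627
P = 2,352.3131; D_Mac = 2.78979 yrs; D_mod = 2.72574 yrs.
DV01 ≈ 2.72574 × 2,352.3131 × 0.0001 = 0.641179.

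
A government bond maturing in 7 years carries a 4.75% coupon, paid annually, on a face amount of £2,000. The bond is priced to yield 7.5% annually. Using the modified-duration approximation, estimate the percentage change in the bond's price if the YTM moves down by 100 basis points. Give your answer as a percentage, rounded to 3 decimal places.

Periodic yield y = 0.075. Modified duration first:
  t   CF        PV=CF/(1+0.075)^t    t·PV
  1        95.00        88.3721        88.3721
  2        95.00        82.2066       164.4132
  3        95.00        76.4713       229.4138
  4        95.00        71.1361       284.5442
  5        95.00        66.1731       330.8654
  6        95.00        61.5563       369.3381
  7     2,095.00     1,262.7715     8,839.4006
  Σ                  1,708.6869    10,306.3473
P = 1,708.6869; D_Mac = 6.03174 yrs; D_mod = 6.03174/(1+0.075) = 5.61092 yrs.
ΔP/P ≈ -D_mod · Δy = -5.61092 × (-0.01) = +0.056109 = +5.6109%.

+5.611%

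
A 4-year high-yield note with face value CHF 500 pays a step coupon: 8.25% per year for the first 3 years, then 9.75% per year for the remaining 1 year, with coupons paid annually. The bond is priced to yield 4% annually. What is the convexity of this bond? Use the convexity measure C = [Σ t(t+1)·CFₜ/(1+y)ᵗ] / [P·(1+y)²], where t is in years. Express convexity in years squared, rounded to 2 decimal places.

16.05

With y = 0.04:
  t   CF        PV=CF/(1+0.04)^t    t·PV        t(t+1)·PV
  1        41.25        39.6635        39.6635          79.3269
  2        41.25        38.1379        76.2759         228.8277
  3        41.25        36.6711       110.0133         440.0532
  4       548.75       469.0738     1,876.2952       9,381.4760
  Σ                    583.5463     2,102.2478      10,129.6838
P = 583.5463.
Convexity = Σ t(t+1)·PV / [P·(1+y)²] = 10,129.6838 / (583.5463 × 1.081600) = 16.04922.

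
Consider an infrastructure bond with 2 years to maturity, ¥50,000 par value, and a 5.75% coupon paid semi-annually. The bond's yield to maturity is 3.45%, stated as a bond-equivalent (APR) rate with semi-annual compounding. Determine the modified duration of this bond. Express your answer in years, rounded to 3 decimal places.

Periodic yield y = 0.01725. First find Macaulay duration:
  t   CF        PV=CF/(1+0.01725)^t    t·PV
  1     1,437.50     1,413.1236     1,413.1236
  2     1,437.50     1,389.1606     2,778.3212
  3     1,437.50     1,365.6039     4,096.8118
  4    51,437.50    48,036.2458   192,144.9832
  Σ                 52,204.1339   200,433.2398
P = 52,204.1339; Macaulay duration = 200,433.2398 / 52,204.1339 = 3.83941 half-year periods = 1.91971 years.
Modified duration = D_Mac / (1 + y) = 1.91971 / 1.01725 = 1.88715 years.

1.887 years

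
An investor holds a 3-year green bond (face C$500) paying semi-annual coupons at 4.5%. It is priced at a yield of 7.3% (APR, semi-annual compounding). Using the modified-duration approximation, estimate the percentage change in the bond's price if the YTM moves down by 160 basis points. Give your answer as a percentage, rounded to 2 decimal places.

+4.37%

Periodic yield y = 0.0365. Modified duration first:
  t   CF        PV=CF/(1+0.0365)^t    t·PV
  1        11.25        10.8538        10.8538
  2        11.25        10.4716        20.9432
  3        11.25        10.1029        30.3086
  4        11.25         9.7471        38.9884
  5        11.25         9.4039        47.0193
  6       511.25       412.3039     2,473.8236
  Σ                    462.8832     2,621.9370
P = 462.8832; D_Mac = 5.66436 half-year periods = 2.83218 yrs; D_mod = 2.83218/(1+0.0365) = 2.73245 yrs.
ΔP/P ≈ -D_mod · Δy = -2.73245 × (-0.016) = +0.043719 = +4.3719%.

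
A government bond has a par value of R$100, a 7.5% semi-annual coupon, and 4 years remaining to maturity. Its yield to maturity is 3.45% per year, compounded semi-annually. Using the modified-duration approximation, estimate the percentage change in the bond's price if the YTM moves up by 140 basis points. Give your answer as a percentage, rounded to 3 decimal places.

Periodic yield y = 0.01725. Modified duration first:
  t   CF        PV=CF/(1+0.01725)^t    t·PV
  1         3.75         3.6864         3.6864
  2         3.75         3.6239         7.2478
  3         3.75         3.5624        10.6873
  4         3.75         3.5020        14.0081
  5         3.75         3.4426        17.2132
  6         3.75         3.3843        20.3056
  7         3.75         3.3269        23.2882
  8       103.75        90.4829       723.8632
  Σ                    115.0115       820.2999
P = 115.0115; D_Mac = 7.13233 half-year periods = 3.56617 yrs; D_mod = 3.56617/(1+0.01725) = 3.50569 yrs.
ΔP/P ≈ -D_mod · Δy = -3.50569 × (+0.014) = -0.049080 = -4.9080%.

-4.908%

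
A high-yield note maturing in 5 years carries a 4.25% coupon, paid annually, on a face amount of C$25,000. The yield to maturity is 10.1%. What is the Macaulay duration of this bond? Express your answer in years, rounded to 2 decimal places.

Periodic yield y = 0.101. Discount each cash flow and weight by its year:
  t   CF        PV=CF/(1+0.101)^t    t·PV
  1     1,062.50       965.0318       965.0318
  2     1,062.50       876.5048     1,753.0096
  3     1,062.50       796.0988     2,388.2965
  4     1,062.50       723.0689     2,892.2755
  5    26,062.50    16,109.4042    80,547.0208
  Σ                 19,470.1084    88,545.6341
Price P = Σ PV = 19,470.1084.
Macaulay duration = Σ(t·PV) / P = 88,545.6341 / 19,470.1084 = 4.54777 years.

4.55 years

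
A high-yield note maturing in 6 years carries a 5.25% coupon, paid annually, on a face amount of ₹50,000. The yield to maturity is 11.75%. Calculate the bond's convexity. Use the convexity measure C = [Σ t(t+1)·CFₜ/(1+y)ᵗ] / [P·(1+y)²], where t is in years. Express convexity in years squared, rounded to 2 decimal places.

27.47

With y = 0.1175:
  t   CF        PV=CF/(1+0.1175)^t    t·PV        t(t+1)·PV
  1     2,625.00     2,348.9933     2,348.9933       4,697.9866
  2     2,625.00     2,102.0074     4,204.0148      12,612.0445
  3     2,625.00     1,880.9910     5,642.9729      22,571.8917
  4     2,625.00     1,683.2134     6,732.8536      33,664.2680
  5     2,625.00     1,506.2312     7,531.1562      45,186.9370
  6    52,625.00    27,021.3422   162,128.0534   1,134,896.3739
  Σ                 36,542.7786   188,588.0442   1,253,629.5018
P = 36,542.7786.
Convexity = Σ t(t+1)·PV / [P·(1+y)²] = 1,253,629.5018 / (36,542.7786 × 1.248806) = 27.47088.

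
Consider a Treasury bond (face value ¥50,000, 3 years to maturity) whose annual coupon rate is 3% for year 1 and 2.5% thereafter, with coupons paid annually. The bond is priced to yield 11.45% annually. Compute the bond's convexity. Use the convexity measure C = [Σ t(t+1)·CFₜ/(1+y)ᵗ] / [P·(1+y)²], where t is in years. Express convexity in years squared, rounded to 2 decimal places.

9.26

With y = 0.1145:
  t   CF        PV=CF/(1+0.1145)^t    t·PV        t(t+1)·PV
  1     1,500.00     1,345.8950     1,345.8950       2,691.7900
  2     1,250.00     1,006.3519     2,012.7038       6,038.1114
  3    51,250.00    37,021.4693   111,064.4080     444,257.6319
  Σ                 39,373.7162   114,423.0068     452,987.5333
P = 39,373.7162.
Convexity = Σ t(t+1)·PV / [P·(1+y)²] = 452,987.5333 / (39,373.7162 × 1.242110) = 9.26232.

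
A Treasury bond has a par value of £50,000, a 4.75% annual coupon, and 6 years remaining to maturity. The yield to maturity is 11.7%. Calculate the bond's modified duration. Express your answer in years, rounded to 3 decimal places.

4.673 years

Periodic yield y = 0.117. First find Macaulay duration:
  t   CF        PV=CF/(1+0.117)^t    t·PV
  1     2,375.00     2,126.2310     2,126.2310
  2     2,375.00     1,903.5192     3,807.0385
  3     2,375.00     1,704.1354     5,112.4062
  4     2,375.00     1,525.6360     6,102.5439
  5     2,375.00     1,365.8335     6,829.1673
  6    52,375.00    26,965.2839   161,791.7035
  Σ                 35,590.6389   185,769.0903
P = 35,590.6389; Macaulay duration = 185,769.0903 / 35,590.6389 = 5.21961 years.
Modified duration = D_Mac / (1 + y) = 5.21961 / 1.117 = 4.67288 years.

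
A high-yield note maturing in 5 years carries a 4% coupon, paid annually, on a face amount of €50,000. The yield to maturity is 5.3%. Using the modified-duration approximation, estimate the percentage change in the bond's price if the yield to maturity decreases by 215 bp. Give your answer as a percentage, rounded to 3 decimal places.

Periodic yield y = 0.053. Modified duration first:
  t   CF        PV=CF/(1+0.053)^t    t·PV
  1     2,000.00     1,899.3352     1,899.3352
  2     2,000.00     1,803.7372     3,607.4743
  3     2,000.00     1,712.9508     5,138.8523
  4     2,000.00     1,626.7339     6,506.9355
  5    52,000.00    40,166.2686   200,831.3428
  Σ                 47,209.0256   217,983.9402
P = 47,209.0256; D_Mac = 4.61742 yrs; D_mod = 4.61742/(1+0.053) = 4.38502 yrs.
ΔP/P ≈ -D_mod · Δy = -4.38502 × (-0.0215) = +0.094278 = +9.4278%.

+9.428%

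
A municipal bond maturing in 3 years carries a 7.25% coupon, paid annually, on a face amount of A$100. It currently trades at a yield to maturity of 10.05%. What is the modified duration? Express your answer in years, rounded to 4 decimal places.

2.5389 years

Periodic yield y = 0.1005. First find Macaulay duration:
  t   CF        PV=CF/(1+0.1005)^t    t·PV
  1         7.25         6.5879         6.5879
  2         7.25         5.9863        11.9726
  3       107.25        80.4687       241.4062
  Σ                     93.0429       259.9667
P = 93.0429; Macaulay duration = 259.9667 / 93.0429 = 2.79405 years.
Modified duration = D_Mac / (1 + y) = 2.79405 / 1.1005 = 2.53889 years.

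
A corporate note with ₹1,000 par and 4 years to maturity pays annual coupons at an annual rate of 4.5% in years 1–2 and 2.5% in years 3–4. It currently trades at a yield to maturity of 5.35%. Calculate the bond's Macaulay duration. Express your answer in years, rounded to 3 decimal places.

Periodic yield y = 0.0535. Discount each cash flow and weight by its year:
  t   CF        PV=CF/(1+0.0535)^t    t·PV
  1        45.00        42.7148        42.7148
  2        45.00        40.5456        81.0911
  3        25.00        21.3814        64.1442
  4     1,025.00       832.1195     3,328.4780
  Σ                    936.7613     3,516.4282
Price P = Σ PV = 936.7613.
Macaulay duration = Σ(t·PV) / P = 3,516.4282 / 936.7613 = 3.75381 years.

3.754 years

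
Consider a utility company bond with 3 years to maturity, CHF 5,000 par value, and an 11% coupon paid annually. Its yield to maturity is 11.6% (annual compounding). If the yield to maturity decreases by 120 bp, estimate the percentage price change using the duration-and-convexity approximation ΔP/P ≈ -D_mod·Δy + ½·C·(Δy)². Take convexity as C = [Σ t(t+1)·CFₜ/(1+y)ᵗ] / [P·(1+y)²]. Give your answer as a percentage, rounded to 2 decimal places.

With y = 0.116:
  t   CF        PV=CF/(1+0.116)^t    t·PV        t(t+1)·PV
  1       550.00       492.8315       492.8315         985.6631
  2       550.00       441.6053       883.2106       2,649.6319
  3     5,550.00     3,993.0100    11,979.0300      47,916.1202
  Σ                  4,927.4469    13,355.0722      51,551.4152
P = 4,927.4469; D_Mac = 2.71034 yrs; D_mod = 2.42862 yrs; C = 8.40021.
Duration effect: -2.42862 × (-0.012) = +0.029143
Convexity effect: 0.5 × 8.40021 × (-0.012)² = +0.0006048
ΔP/P ≈ +0.029143 + 0.0006048 = +0.029748 = +2.9748%.

+2.97%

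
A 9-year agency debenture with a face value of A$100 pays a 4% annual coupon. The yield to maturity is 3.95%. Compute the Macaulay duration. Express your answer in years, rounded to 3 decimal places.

Periodic yield y = 0.0395. Discount each cash flow and weight by its year:
  t   CF        PV=CF/(1+0.0395)^t    t·PV
  1         4.00         3.8480         3.8480
  2         4.00         3.7018         7.4036
  3         4.00         3.5611        10.6834
  4         4.00         3.4258        13.7032
  5         4.00         3.2956        16.4781
  6         4.00         3.1704        19.0224
  7         4.00         3.0499        21.3494
  8         4.00         2.9340        23.4722
  9       104.00        73.3859       660.4735
  Σ                    100.3726       776.4338
Price P = Σ PV = 100.3726.
Macaulay duration = Σ(t·PV) / P = 776.4338 / 100.3726 = 7.73551 years.

7.736 years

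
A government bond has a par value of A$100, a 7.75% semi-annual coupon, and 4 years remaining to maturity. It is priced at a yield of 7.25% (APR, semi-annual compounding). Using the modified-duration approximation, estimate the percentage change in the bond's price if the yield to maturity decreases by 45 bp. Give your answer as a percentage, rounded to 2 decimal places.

+1.53%

Periodic yield y = 0.03625. Modified duration first:
  t   CF        PV=CF/(1+0.03625)^t    t·PV
  1        3.875         3.7394         3.7394
  2        3.875         3.6086         7.2173
  3        3.875         3.4824        10.4472
  4        3.875         3.3606        13.4423
  5        3.875         3.2430        16.2151
  6        3.875         3.1296        18.7774
  7        3.875         3.0201        21.1406
  8      103.875        78.1258       625.0067
  Σ                    101.7096       715.9860
P = 101.7096; D_Mac = 7.03952 half-year periods = 3.51976 yrs; D_mod = 3.51976/(1+0.03625) = 3.39663 yrs.
ΔP/P ≈ -D_mod · Δy = -3.39663 × (-0.0045) = +0.015285 = +1.5285%.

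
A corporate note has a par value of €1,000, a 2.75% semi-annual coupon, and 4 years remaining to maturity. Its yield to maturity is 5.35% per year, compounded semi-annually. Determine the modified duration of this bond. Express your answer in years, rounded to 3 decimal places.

3.705 years

Periodic yield y = 0.02675. First find Macaulay duration:
  t   CF        PV=CF/(1+0.02675)^t    t·PV
  1        13.75        13.3918        13.3918
  2        13.75        13.0429        26.0857
  3        13.75        12.7031        38.1092
  4        13.75        12.3721        49.4884
  5        13.75        12.0498        60.2489
  6        13.75        11.7358        70.4151
  7        13.75        11.4301        80.0106
  8     1,013.75       820.7543     6,566.0345
  Σ                    907.4799     6,903.7843
P = 907.4799; Macaulay duration = 6,903.7843 / 907.4799 = 7.60764 half-year periods = 3.80382 years.
Modified duration = D_Mac / (1 + y) = 3.80382 / 1.02675 = 3.70472 years.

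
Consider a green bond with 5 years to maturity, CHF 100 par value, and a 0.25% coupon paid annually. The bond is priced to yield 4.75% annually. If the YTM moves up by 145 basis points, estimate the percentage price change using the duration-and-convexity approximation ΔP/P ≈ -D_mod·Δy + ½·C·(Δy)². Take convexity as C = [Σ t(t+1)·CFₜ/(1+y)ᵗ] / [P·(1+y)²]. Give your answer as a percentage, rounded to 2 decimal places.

-6.60%

With y = 0.0475:
  t   CF        PV=CF/(1+0.0475)^t    t·PV        t(t+1)·PV
  1         0.25         0.2387         0.2387           0.4773
  2         0.25         0.2278         0.4557           1.3670
  3         0.25         0.2175         0.6525           2.6101
  4         0.25         0.2076         0.8306           4.1529
  5       100.25        79.4903       397.4516       2,384.7095
  Σ                     80.3820       399.6290       2,393.3169
P = 80.3820; D_Mac = 4.97162 yrs; D_mod = 4.74618 yrs; C = 27.13523.
Duration effect: -4.74618 × (+0.0145) = -0.068820
Convexity effect: 0.5 × 27.13523 × (0.0145)² = +0.0028526
ΔP/P ≈ -0.068820 + 0.0028526 = -0.065967 = -6.5967%.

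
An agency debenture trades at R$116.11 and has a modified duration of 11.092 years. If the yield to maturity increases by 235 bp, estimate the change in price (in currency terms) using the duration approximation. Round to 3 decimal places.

-R$30.265

Duration approximation: ΔP/P ≈ -D_mod · Δy = -11.092 × (+0.0235) = -0.260662.
ΔP ≈ 116.11 × (-0.260662) = -30.26546482.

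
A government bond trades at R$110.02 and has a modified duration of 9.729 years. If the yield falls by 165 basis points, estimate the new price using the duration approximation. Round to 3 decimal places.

Duration approximation: ΔP/P ≈ -D_mod · Δy = -9.729 × (-0.0165) = +0.1605285.
New price ≈ 110.02 × (1 + 0.1605285) = 127.68134557.

R$127.681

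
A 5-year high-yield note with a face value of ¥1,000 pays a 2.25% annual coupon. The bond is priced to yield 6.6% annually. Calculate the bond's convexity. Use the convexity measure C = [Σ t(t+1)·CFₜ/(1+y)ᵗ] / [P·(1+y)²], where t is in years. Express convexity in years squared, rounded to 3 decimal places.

With y = 0.066:
  t   CF        PV=CF/(1+0.066)^t    t·PV        t(t+1)·PV
  1        22.50        21.1069        21.1069          42.2139
  2        22.50        19.8001        39.6003         118.8008
  3        22.50        18.5742        55.7227         222.8908
  4        22.50        17.4242        69.6969         348.4847
  5     1,022.50       742.8092     3,714.0462      22,284.2770
  Σ                    819.7148     3,900.1730      23,016.6672
P = 819.7148.
Convexity = Σ t(t+1)·PV / [P·(1+y)²] = 23,016.6672 / (819.7148 × 1.136356) = 24.70957.

24.710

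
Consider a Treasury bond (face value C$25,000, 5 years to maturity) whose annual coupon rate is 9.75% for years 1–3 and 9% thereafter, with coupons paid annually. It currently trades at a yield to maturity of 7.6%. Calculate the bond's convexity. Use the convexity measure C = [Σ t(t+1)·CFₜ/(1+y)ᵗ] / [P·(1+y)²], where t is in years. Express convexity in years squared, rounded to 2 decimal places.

20.58

With y = 0.076:
  t   CF        PV=CF/(1+0.076)^t    t·PV        t(t+1)·PV
  1     2,437.50     2,265.3346     2,265.3346       4,530.6691
  2     2,437.50     2,105.3295     4,210.6591      12,631.9772
  3     2,437.50     1,956.6260     5,869.8779      23,479.5115
  4     2,250.00     1,678.5467     6,714.1869      33,570.9343
  5    27,250.00    18,893.1838    94,465.9191     566,795.5145
  Σ                 26,899.0206   113,525.9774     641,008.6066
P = 26,899.0206.
Convexity = Σ t(t+1)·PV / [P·(1+y)²] = 641,008.6066 / (26,899.0206 × 1.157776) = 20.58272.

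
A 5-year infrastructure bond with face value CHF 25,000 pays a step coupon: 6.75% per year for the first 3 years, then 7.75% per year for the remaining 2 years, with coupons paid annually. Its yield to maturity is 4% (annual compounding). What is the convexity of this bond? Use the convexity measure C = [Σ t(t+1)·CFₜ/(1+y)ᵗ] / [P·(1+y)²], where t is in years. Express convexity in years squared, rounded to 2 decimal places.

23.63

With y = 0.04:
  t   CF        PV=CF/(1+0.04)^t    t·PV        t(t+1)·PV
  1     1,687.50     1,622.5962     1,622.5962       3,245.1923
  2     1,687.50     1,560.1886     3,120.3772       9,361.1317
  3     1,687.50     1,500.1814     4,500.5441      18,002.1763
  4     1,937.50     1,656.1831     6,624.7325      33,123.6624
  5    26,937.50    22,140.6614   110,703.3072     664,219.8431
  Σ                 28,479.8107   126,571.5571     727,952.0058
P = 28,479.8107.
Convexity = Σ t(t+1)·PV / [P·(1+y)²] = 727,952.0058 / (28,479.8107 × 1.081600) = 23.63192.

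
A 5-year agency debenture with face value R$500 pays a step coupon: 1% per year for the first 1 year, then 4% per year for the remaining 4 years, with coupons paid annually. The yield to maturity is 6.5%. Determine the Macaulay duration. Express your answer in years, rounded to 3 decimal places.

4.723 years

Periodic yield y = 0.065. Discount each cash flow and weight by its year:
  t   CF        PV=CF/(1+0.065)^t    t·PV
  1         5.00         4.6948         4.6948
  2        20.00        17.6332        35.2664
  3        20.00        16.5570        49.6709
  4        20.00        15.5465        62.1858
  5       520.00       379.5380     1,897.6902
  Σ                    433.9695     2,049.5082
Price P = Σ PV = 433.9695.
Macaulay duration = Σ(t·PV) / P = 2,049.5082 / 433.9695 = 4.72270 years.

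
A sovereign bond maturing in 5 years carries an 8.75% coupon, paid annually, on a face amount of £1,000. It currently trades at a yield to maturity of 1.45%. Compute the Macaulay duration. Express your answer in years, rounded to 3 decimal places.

Periodic yield y = 0.0145. Discount each cash flow and weight by its year:
  t   CF        PV=CF/(1+0.0145)^t    t·PV
  1        87.50        86.2494        86.2494
  2        87.50        85.0166       170.0333
  3        87.50        83.8015       251.4046
  4        87.50        82.6038       330.4151
  5     1,087.50     1,011.9732     5,059.8660
  Σ                  1,349.6445     5,897.9683
Price P = Σ PV = 1,349.6445.
Macaulay duration = Σ(t·PV) / P = 5,897.9683 / 1,349.6445 = 4.37002 years.

4.370 years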